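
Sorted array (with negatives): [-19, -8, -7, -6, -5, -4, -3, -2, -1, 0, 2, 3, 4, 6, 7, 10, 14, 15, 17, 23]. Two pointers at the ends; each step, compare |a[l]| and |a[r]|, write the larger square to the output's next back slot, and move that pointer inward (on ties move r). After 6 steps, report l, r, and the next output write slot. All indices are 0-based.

[0,19] |-19|<=|23| out[19]=529 → r--
[0,18] |-19|>|17| out[18]=361 → l++
[1,18] |-8|<=|17| out[17]=289 → r--
[1,17] |-8|<=|15| out[16]=225 → r--
[1,16] |-8|<=|14| out[15]=196 → r--
[1,15] |-8|<=|10| out[14]=100 → r--

l=1, r=14, next write slot=13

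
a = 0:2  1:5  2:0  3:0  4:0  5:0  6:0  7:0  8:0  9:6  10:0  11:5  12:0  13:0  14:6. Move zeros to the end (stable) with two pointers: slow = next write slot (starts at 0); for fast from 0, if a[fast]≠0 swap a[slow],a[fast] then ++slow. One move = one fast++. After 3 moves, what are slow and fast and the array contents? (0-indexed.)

slow=2, fast=3, a=[2, 5, 0, 0, 0, 0, 0, 0, 0, 6, 0, 5, 0, 0, 6]

(s=0,f=0) a[fast]=2≠0 swap→a[0]=2 → slow++,fast++
(s=1,f=1) a[fast]=5≠0 swap→a[1]=5 → slow++,fast++
(s=2,f=2) a[fast]=0 → fast++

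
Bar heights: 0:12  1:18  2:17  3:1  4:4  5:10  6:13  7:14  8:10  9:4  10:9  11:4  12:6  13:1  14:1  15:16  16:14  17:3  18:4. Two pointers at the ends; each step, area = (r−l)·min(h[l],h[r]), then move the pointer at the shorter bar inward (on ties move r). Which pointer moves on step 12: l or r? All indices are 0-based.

l=0 r=18: min(12,4)*18=72 best=72 *, r--
l=0 r=17: min(12,3)*17=51 best=72, r--
l=0 r=16: min(12,14)*16=192 best=192 *, l++
l=1 r=16: min(18,14)*15=210 best=210 *, r--
l=1 r=15: min(18,16)*14=224 best=224 *, r--
l=1 r=14: min(18,1)*13=13 best=224, r--
l=1 r=13: min(18,1)*12=12 best=224, r--
l=1 r=12: min(18,6)*11=66 best=224, r--
l=1 r=11: min(18,4)*10=40 best=224, r--
l=1 r=10: min(18,9)*9=81 best=224, r--
l=1 r=9: min(18,4)*8=32 best=224, r--
l=1 r=8: min(18,10)*7=70 best=224, r--

r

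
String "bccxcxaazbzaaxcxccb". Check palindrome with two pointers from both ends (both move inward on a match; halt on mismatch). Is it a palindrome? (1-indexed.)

l=1 r=19: 'b'=='b', l++,r--
l=2 r=18: 'c'=='c', l++,r--
l=3 r=17: 'c'=='c', l++,r--
l=4 r=16: 'x'=='x', l++,r--
l=5 r=15: 'c'=='c', l++,r--
l=6 r=14: 'x'=='x', l++,r--
l=7 r=13: 'a'=='a', l++,r--
l=8 r=12: 'a'=='a', l++,r--
l=9 r=11: 'z'=='z', l++,r--

palindrome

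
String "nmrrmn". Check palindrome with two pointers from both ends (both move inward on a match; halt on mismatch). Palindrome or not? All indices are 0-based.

l=0 r=5: 'n'=='n', l++,r--
l=1 r=4: 'm'=='m', l++,r--
l=2 r=3: 'r'=='r', l++,r--

palindrome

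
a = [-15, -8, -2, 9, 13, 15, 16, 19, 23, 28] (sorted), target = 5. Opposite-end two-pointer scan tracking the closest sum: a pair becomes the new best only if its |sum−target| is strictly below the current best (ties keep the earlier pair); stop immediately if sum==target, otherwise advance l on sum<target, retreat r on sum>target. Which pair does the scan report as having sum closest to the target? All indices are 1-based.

pair (-8, 13) with sum 5 (|Δ|=0)

l=1 r=10: -15+28=13 d=8 *, r--
l=1 r=9: -15+23=8 d=3 *, r--
l=1 r=8: -15+19=4 d=1 *, l++
l=2 r=8: -8+19=11 d=6, r--
l=2 r=7: -8+16=8 d=3, r--
l=2 r=6: -8+15=7 d=2, r--
l=2 r=5: -8+13=5 d=0 *, stop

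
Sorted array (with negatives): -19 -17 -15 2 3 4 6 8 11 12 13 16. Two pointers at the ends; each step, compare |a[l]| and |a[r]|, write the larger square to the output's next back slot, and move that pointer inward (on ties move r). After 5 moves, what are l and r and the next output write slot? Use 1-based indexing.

l=4, r=10, next write slot=7

[1,12] |-19|>|16| out[12]=361 → l++
[2,12] |-17|>|16| out[11]=289 → l++
[3,12] |-15|<=|16| out[10]=256 → r--
[3,11] |-15|>|13| out[9]=225 → l++
[4,11] |2|<=|13| out[8]=169 → r--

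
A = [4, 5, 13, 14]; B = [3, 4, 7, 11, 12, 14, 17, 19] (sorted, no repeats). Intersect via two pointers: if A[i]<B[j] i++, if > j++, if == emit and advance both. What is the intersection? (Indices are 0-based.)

i=0 j=0: 4>3, j++
i=0 j=1: 4==4 emit, i++,j++
i=1 j=2: 5<7, i++
i=2 j=2: 13>7, j++
i=2 j=3: 13>11, j++
i=2 j=4: 13>12, j++
i=2 j=5: 13<14, i++
i=3 j=5: 14==14 emit, i++,j++

intersection = [4, 14]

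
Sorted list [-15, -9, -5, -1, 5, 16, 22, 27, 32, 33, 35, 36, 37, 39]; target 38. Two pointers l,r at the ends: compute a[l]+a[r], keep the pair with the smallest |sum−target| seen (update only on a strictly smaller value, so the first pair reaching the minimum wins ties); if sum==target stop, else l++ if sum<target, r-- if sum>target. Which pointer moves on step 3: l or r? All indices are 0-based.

[0,13] -15+39=24 d=14 * → l++
[1,13] -9+39=30 d=8 * → l++
[2,13] -5+39=34 d=4 * → l++

l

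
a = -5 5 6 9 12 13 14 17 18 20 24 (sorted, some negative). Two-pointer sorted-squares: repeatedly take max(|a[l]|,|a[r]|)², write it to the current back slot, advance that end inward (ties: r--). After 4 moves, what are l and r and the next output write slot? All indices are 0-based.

l=0, r=6, next write slot=6

[0,10] |-5|<=|24| out[10]=576 → r--
[0,9] |-5|<=|20| out[9]=400 → r--
[0,8] |-5|<=|18| out[8]=324 → r--
[0,7] |-5|<=|17| out[7]=289 → r--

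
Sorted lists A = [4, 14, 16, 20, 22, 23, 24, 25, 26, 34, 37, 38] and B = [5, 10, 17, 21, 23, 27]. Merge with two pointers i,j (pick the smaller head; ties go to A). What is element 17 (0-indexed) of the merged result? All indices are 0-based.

merged[17] = 38

[i=0,j=0] A[i]=4<=B[j]=5 take 4 → i++
[i=1,j=0] A[i]=14>B[j]=5 take 5 → j++
[i=1,j=1] A[i]=14>B[j]=10 take 10 → j++
[i=1,j=2] A[i]=14<=B[j]=17 take 14 → i++
[i=2,j=2] A[i]=16<=B[j]=17 take 16 → i++
[i=3,j=2] A[i]=20>B[j]=17 take 17 → j++
[i=3,j=3] A[i]=20<=B[j]=21 take 20 → i++
[i=4,j=3] A[i]=22>B[j]=21 take 21 → j++
[i=4,j=4] A[i]=22<=B[j]=23 take 22 → i++
[i=5,j=4] A[i]=23<=B[j]=23 take 23 → i++
[i=6,j=4] A[i]=24>B[j]=23 take 23 → j++
[i=6,j=5] A[i]=24<=B[j]=27 take 24 → i++
[i=7,j=5] A[i]=25<=B[j]=27 take 25 → i++
[i=8,j=5] A[i]=26<=B[j]=27 take 26 → i++
[i=9,j=5] A[i]=34>B[j]=27 take 27 → j++
[i=9,j=6] B done, take A[i]=34 → i++
[i=10,j=6] B done, take A[i]=37 → i++
[i=11,j=6] B done, take A[i]=38 → i++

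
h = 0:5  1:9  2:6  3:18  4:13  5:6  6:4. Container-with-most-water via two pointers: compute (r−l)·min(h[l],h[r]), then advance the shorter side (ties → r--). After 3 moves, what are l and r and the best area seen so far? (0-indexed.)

l=1, r=4, best area=25

l=0 r=6: min(5,4)*6=24 best=24 *, r--
l=0 r=5: min(5,6)*5=25 best=25 *, l++
l=1 r=5: min(9,6)*4=24 best=25, r--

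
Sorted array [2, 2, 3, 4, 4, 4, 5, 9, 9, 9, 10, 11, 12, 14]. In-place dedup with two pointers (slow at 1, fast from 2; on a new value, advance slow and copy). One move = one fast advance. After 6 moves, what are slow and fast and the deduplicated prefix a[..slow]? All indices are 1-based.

slow=4, fast=8, prefix=[2, 3, 4, 5]

(s=1,f=2) a[fast]=2=a[slow] dup → fast++
(s=1,f=3) a[fast]=3≠a[slow]=2 write a[2]=3 → slow++,fast++
(s=2,f=4) a[fast]=4≠a[slow]=3 write a[3]=4 → slow++,fast++
(s=3,f=5) a[fast]=4=a[slow] dup → fast++
(s=3,f=6) a[fast]=4=a[slow] dup → fast++
(s=3,f=7) a[fast]=5≠a[slow]=4 write a[4]=5 → slow++,fast++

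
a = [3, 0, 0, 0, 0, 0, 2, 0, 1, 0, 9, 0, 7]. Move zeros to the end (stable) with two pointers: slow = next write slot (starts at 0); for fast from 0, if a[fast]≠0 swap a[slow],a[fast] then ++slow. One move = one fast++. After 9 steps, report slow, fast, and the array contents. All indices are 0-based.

(s=0,f=0) a[fast]=3≠0 swap→a[0]=3 → slow++,fast++
(s=1,f=1) a[fast]=0 → fast++
(s=1,f=2) a[fast]=0 → fast++
(s=1,f=3) a[fast]=0 → fast++
(s=1,f=4) a[fast]=0 → fast++
(s=1,f=5) a[fast]=0 → fast++
(s=1,f=6) a[fast]=2≠0 swap→a[1]=2 → slow++,fast++
(s=2,f=7) a[fast]=0 → fast++
(s=2,f=8) a[fast]=1≠0 swap→a[2]=1 → slow++,fast++

slow=3, fast=9, a=[3, 2, 1, 0, 0, 0, 0, 0, 0, 0, 9, 0, 7]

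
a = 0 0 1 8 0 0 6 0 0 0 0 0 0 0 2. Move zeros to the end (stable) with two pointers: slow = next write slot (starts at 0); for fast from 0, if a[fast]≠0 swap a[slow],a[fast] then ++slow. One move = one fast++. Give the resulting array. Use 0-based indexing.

[1, 8, 6, 2, 0, 0, 0, 0, 0, 0, 0, 0, 0, 0, 0]

slow=0 fast=0: a[fast]=0, fast++
slow=0 fast=1: a[fast]=0, fast++
slow=0 fast=2: a[fast]=1≠0 swap→a[0]=1, slow++,fast++
slow=1 fast=3: a[fast]=8≠0 swap→a[1]=8, slow++,fast++
slow=2 fast=4: a[fast]=0, fast++
slow=2 fast=5: a[fast]=0, fast++
slow=2 fast=6: a[fast]=6≠0 swap→a[2]=6, slow++,fast++
slow=3 fast=7: a[fast]=0, fast++
slow=3 fast=8: a[fast]=0, fast++
slow=3 fast=9: a[fast]=0, fast++
slow=3 fast=10: a[fast]=0, fast++
slow=3 fast=11: a[fast]=0, fast++
slow=3 fast=12: a[fast]=0, fast++
slow=3 fast=13: a[fast]=0, fast++
slow=3 fast=14: a[fast]=2≠0 swap→a[3]=2, slow++,fast++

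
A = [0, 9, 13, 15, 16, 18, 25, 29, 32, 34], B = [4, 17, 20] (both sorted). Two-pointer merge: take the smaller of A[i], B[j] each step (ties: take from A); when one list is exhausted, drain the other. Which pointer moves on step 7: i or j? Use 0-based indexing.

j

i=0 j=0: A[i]=0<=B[j]=4 take 0, i++
i=1 j=0: A[i]=9>B[j]=4 take 4, j++
i=1 j=1: A[i]=9<=B[j]=17 take 9, i++
i=2 j=1: A[i]=13<=B[j]=17 take 13, i++
i=3 j=1: A[i]=15<=B[j]=17 take 15, i++
i=4 j=1: A[i]=16<=B[j]=17 take 16, i++
i=5 j=1: A[i]=18>B[j]=17 take 17, j++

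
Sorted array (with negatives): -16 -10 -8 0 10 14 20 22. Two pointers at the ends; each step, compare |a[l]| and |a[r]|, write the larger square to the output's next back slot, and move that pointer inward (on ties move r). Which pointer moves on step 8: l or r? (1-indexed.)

r

l=1 r=8: |-16|<=|22| out[8]=484, r--
l=1 r=7: |-16|<=|20| out[7]=400, r--
l=1 r=6: |-16|>|14| out[6]=256, l++
l=2 r=6: |-10|<=|14| out[5]=196, r--
l=2 r=5: |-10|<=|10| out[4]=100, r--
l=2 r=4: |-10|>|0| out[3]=100, l++
l=3 r=4: |-8|>|0| out[2]=64, l++
l=4 r=4: |0|<=|0| out[1]=0, r--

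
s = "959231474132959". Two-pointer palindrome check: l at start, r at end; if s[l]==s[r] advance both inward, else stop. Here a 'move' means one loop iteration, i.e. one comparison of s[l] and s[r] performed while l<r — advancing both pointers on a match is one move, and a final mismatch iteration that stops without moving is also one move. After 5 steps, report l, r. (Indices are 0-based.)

l=5, r=9

l=0 r=14: '9'=='9', l++,r--
l=1 r=13: '5'=='5', l++,r--
l=2 r=12: '9'=='9', l++,r--
l=3 r=11: '2'=='2', l++,r--
l=4 r=10: '3'=='3', l++,r--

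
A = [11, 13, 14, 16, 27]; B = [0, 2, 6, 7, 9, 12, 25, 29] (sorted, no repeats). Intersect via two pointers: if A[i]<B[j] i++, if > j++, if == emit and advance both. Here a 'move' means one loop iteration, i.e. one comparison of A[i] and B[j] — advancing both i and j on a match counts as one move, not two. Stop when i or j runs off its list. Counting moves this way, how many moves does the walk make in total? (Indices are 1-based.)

[i=1,j=1] 11>0 → j++
[i=1,j=2] 11>2 → j++
[i=1,j=3] 11>6 → j++
[i=1,j=4] 11>7 → j++
[i=1,j=5] 11>9 → j++
[i=1,j=6] 11<12 → i++
[i=2,j=6] 13>12 → j++
[i=2,j=7] 13<25 → i++
[i=3,j=7] 14<25 → i++
[i=4,j=7] 16<25 → i++
[i=5,j=7] 27>25 → j++
[i=5,j=8] 27<29 → i++

12 moves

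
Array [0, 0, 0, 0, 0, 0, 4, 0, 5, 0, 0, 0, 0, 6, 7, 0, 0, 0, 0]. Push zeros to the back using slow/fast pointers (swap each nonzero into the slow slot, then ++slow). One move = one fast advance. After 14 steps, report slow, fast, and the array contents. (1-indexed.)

(s=1,f=1) a[fast]=0 → fast++
(s=1,f=2) a[fast]=0 → fast++
(s=1,f=3) a[fast]=0 → fast++
(s=1,f=4) a[fast]=0 → fast++
(s=1,f=5) a[fast]=0 → fast++
(s=1,f=6) a[fast]=0 → fast++
(s=1,f=7) a[fast]=4≠0 swap→a[1]=4 → slow++,fast++
(s=2,f=8) a[fast]=0 → fast++
(s=2,f=9) a[fast]=5≠0 swap→a[2]=5 → slow++,fast++
(s=3,f=10) a[fast]=0 → fast++
(s=3,f=11) a[fast]=0 → fast++
(s=3,f=12) a[fast]=0 → fast++
(s=3,f=13) a[fast]=0 → fast++
(s=3,f=14) a[fast]=6≠0 swap→a[3]=6 → slow++,fast++

slow=4, fast=15, a=[4, 5, 6, 0, 0, 0, 0, 0, 0, 0, 0, 0, 0, 0, 7, 0, 0, 0, 0]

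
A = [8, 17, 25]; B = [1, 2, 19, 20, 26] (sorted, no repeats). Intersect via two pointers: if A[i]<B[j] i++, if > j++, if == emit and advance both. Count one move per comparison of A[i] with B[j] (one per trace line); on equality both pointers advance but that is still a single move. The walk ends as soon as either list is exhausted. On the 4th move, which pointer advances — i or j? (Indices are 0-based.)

i

i=0 j=0: 8>1, j++
i=0 j=1: 8>2, j++
i=0 j=2: 8<19, i++
i=1 j=2: 17<19, i++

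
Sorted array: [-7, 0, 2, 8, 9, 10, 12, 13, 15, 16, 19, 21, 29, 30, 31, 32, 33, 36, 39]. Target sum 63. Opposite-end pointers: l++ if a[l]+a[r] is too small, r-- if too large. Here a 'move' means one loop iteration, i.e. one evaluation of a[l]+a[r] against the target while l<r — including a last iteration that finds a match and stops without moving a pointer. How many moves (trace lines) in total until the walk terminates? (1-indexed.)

16 moves

l=1 r=19: -7+39=32 <63, l++
l=2 r=19: 0+39=39 <63, l++
l=3 r=19: 2+39=41 <63, l++
l=4 r=19: 8+39=47 <63, l++
l=5 r=19: 9+39=48 <63, l++
l=6 r=19: 10+39=49 <63, l++
l=7 r=19: 12+39=51 <63, l++
l=8 r=19: 13+39=52 <63, l++
l=9 r=19: 15+39=54 <63, l++
l=10 r=19: 16+39=55 <63, l++
l=11 r=19: 19+39=58 <63, l++
l=12 r=19: 21+39=60 <63, l++
l=13 r=19: 29+39=68 >63, r--
l=13 r=18: 29+36=65 >63, r--
l=13 r=17: 29+33=62 <63, l++
l=14 r=17: 30+33=63, found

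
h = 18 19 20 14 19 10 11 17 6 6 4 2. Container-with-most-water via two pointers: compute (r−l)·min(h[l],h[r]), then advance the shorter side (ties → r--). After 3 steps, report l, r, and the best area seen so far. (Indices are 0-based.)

[0,11] min(18,2)*11=22 best=22 * → r--
[0,10] min(18,4)*10=40 best=40 * → r--
[0,9] min(18,6)*9=54 best=54 * → r--

l=0, r=8, best area=54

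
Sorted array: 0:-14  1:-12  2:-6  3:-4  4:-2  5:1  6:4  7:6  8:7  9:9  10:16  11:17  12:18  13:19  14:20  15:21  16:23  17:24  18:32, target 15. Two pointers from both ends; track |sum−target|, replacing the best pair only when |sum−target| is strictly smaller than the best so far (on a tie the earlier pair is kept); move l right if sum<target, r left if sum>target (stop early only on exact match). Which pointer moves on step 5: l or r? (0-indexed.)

[0,18] -14+32=18 d=3 * → r--
[0,17] -14+24=10 d=5 → l++
[1,17] -12+24=12 d=3 → l++
[2,17] -6+24=18 d=3 → r--
[2,16] -6+23=17 d=2 * → r--

r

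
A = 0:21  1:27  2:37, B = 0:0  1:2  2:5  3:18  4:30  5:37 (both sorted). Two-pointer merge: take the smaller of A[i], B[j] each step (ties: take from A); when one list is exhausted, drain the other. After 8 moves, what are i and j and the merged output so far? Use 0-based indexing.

[i=0,j=0] A[i]=21>B[j]=0 take 0 → j++
[i=0,j=1] A[i]=21>B[j]=2 take 2 → j++
[i=0,j=2] A[i]=21>B[j]=5 take 5 → j++
[i=0,j=3] A[i]=21>B[j]=18 take 18 → j++
[i=0,j=4] A[i]=21<=B[j]=30 take 21 → i++
[i=1,j=4] A[i]=27<=B[j]=30 take 27 → i++
[i=2,j=4] A[i]=37>B[j]=30 take 30 → j++
[i=2,j=5] A[i]=37<=B[j]=37 take 37 → i++

i=3, j=5, merged so far=[0, 2, 5, 18, 21, 27, 30, 37]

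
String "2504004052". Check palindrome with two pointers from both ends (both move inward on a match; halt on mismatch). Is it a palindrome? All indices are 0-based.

l=0 r=9: '2'=='2', l++,r--
l=1 r=8: '5'=='5', l++,r--
l=2 r=7: '0'=='0', l++,r--
l=3 r=6: '4'=='4', l++,r--
l=4 r=5: '0'=='0', l++,r--

palindrome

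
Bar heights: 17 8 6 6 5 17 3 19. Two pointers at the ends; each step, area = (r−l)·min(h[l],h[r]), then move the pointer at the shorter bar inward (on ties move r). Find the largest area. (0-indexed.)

max area = 119

l=0 r=7: min(17,19)*7=119 best=119 *, l++
l=1 r=7: min(8,19)*6=48 best=119, l++
l=2 r=7: min(6,19)*5=30 best=119, l++
l=3 r=7: min(6,19)*4=24 best=119, l++
l=4 r=7: min(5,19)*3=15 best=119, l++
l=5 r=7: min(17,19)*2=34 best=119, l++
l=6 r=7: min(3,19)*1=3 best=119, l++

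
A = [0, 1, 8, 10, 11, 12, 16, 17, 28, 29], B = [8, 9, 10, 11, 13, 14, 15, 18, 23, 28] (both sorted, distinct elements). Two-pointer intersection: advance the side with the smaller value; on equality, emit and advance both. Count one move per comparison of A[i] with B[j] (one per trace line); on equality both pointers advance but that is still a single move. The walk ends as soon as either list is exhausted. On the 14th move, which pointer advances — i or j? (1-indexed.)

i=1 j=1: 0<8, i++
i=2 j=1: 1<8, i++
i=3 j=1: 8==8 emit, i++,j++
i=4 j=2: 10>9, j++
i=4 j=3: 10==10 emit, i++,j++
i=5 j=4: 11==11 emit, i++,j++
i=6 j=5: 12<13, i++
i=7 j=5: 16>13, j++
i=7 j=6: 16>14, j++
i=7 j=7: 16>15, j++
i=7 j=8: 16<18, i++
i=8 j=8: 17<18, i++
i=9 j=8: 28>18, j++
i=9 j=9: 28>23, j++

j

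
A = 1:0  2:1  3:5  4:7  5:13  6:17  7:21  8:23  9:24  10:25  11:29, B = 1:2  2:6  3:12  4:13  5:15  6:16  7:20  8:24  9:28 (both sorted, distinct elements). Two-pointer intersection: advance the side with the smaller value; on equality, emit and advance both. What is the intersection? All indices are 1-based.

intersection = [13, 24]

i=1 j=1: 0<2, i++
i=2 j=1: 1<2, i++
i=3 j=1: 5>2, j++
i=3 j=2: 5<6, i++
i=4 j=2: 7>6, j++
i=4 j=3: 7<12, i++
i=5 j=3: 13>12, j++
i=5 j=4: 13==13 emit, i++,j++
i=6 j=5: 17>15, j++
i=6 j=6: 17>16, j++
i=6 j=7: 17<20, i++
i=7 j=7: 21>20, j++
i=7 j=8: 21<24, i++
i=8 j=8: 23<24, i++
i=9 j=8: 24==24 emit, i++,j++
i=10 j=9: 25<28, i++
i=11 j=9: 29>28, j++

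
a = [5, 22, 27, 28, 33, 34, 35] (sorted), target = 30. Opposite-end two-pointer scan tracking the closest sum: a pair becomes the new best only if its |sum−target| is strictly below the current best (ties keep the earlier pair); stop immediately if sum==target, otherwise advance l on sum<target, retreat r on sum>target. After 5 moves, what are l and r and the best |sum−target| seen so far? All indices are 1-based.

l=1, r=2, best |Δ|=2

l=1 r=7: 5+35=40 d=10 *, r--
l=1 r=6: 5+34=39 d=9 *, r--
l=1 r=5: 5+33=38 d=8 *, r--
l=1 r=4: 5+28=33 d=3 *, r--
l=1 r=3: 5+27=32 d=2 *, r--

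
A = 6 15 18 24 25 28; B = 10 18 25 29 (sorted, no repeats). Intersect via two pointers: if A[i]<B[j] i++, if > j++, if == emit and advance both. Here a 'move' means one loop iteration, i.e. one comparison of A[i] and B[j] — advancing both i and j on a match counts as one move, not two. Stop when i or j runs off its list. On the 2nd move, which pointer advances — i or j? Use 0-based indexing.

j

i=0 j=0: 6<10, i++
i=1 j=0: 15>10, j++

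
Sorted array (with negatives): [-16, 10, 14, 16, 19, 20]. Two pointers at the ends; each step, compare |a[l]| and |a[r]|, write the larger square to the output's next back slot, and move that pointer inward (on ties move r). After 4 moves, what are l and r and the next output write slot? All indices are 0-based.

l=0 r=5: |-16|<=|20| out[5]=400, r--
l=0 r=4: |-16|<=|19| out[4]=361, r--
l=0 r=3: |-16|<=|16| out[3]=256, r--
l=0 r=2: |-16|>|14| out[2]=256, l++

l=1, r=2, next write slot=1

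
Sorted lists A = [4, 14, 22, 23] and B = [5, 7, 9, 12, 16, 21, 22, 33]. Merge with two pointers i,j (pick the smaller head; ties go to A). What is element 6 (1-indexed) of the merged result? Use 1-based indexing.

[i=1,j=1] A[i]=4<=B[j]=5 take 4 → i++
[i=2,j=1] A[i]=14>B[j]=5 take 5 → j++
[i=2,j=2] A[i]=14>B[j]=7 take 7 → j++
[i=2,j=3] A[i]=14>B[j]=9 take 9 → j++
[i=2,j=4] A[i]=14>B[j]=12 take 12 → j++
[i=2,j=5] A[i]=14<=B[j]=16 take 14 → i++
[i=3,j=5] A[i]=22>B[j]=16 take 16 → j++
[i=3,j=6] A[i]=22>B[j]=21 take 21 → j++
[i=3,j=7] A[i]=22<=B[j]=22 take 22 → i++
[i=4,j=7] A[i]=23>B[j]=22 take 22 → j++
[i=4,j=8] A[i]=23<=B[j]=33 take 23 → i++
[i=5,j=8] A done, take B[j]=33 → j++

merged[6] = 14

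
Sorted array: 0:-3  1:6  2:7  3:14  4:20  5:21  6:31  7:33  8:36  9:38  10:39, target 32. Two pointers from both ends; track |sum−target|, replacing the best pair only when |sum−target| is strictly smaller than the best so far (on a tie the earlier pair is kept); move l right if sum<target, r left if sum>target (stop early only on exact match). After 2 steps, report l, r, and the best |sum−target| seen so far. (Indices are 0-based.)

l=0, r=8, best |Δ|=3

[0,10] -3+39=36 d=4 * → r--
[0,9] -3+38=35 d=3 * → r--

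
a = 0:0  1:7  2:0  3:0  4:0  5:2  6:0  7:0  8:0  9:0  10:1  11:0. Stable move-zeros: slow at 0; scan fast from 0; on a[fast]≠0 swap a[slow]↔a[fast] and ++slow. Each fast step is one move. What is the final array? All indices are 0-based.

[7, 2, 1, 0, 0, 0, 0, 0, 0, 0, 0, 0]

slow=0 fast=0: a[fast]=0, fast++
slow=0 fast=1: a[fast]=7≠0 swap→a[0]=7, slow++,fast++
slow=1 fast=2: a[fast]=0, fast++
slow=1 fast=3: a[fast]=0, fast++
slow=1 fast=4: a[fast]=0, fast++
slow=1 fast=5: a[fast]=2≠0 swap→a[1]=2, slow++,fast++
slow=2 fast=6: a[fast]=0, fast++
slow=2 fast=7: a[fast]=0, fast++
slow=2 fast=8: a[fast]=0, fast++
slow=2 fast=9: a[fast]=0, fast++
slow=2 fast=10: a[fast]=1≠0 swap→a[2]=1, slow++,fast++
slow=3 fast=11: a[fast]=0, fast++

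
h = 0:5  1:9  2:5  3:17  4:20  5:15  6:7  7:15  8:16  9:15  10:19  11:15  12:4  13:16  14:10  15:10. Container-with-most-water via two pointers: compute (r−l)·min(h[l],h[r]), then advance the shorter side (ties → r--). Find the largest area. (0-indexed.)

max area = 160

l=0 r=15: min(5,10)*15=75 best=75 *, l++
l=1 r=15: min(9,10)*14=126 best=126 *, l++
l=2 r=15: min(5,10)*13=65 best=126, l++
l=3 r=15: min(17,10)*12=120 best=126, r--
l=3 r=14: min(17,10)*11=110 best=126, r--
l=3 r=13: min(17,16)*10=160 best=160 *, r--
l=3 r=12: min(17,4)*9=36 best=160, r--
l=3 r=11: min(17,15)*8=120 best=160, r--
l=3 r=10: min(17,19)*7=119 best=160, l++
l=4 r=10: min(20,19)*6=114 best=160, r--
l=4 r=9: min(20,15)*5=75 best=160, r--
l=4 r=8: min(20,16)*4=64 best=160, r--
l=4 r=7: min(20,15)*3=45 best=160, r--
l=4 r=6: min(20,7)*2=14 best=160, r--
l=4 r=5: min(20,15)*1=15 best=160, r--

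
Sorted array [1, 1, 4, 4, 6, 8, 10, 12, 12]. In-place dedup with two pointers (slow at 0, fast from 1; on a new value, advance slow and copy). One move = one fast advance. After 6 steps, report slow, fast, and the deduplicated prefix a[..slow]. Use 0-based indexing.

slow=4, fast=7, prefix=[1, 4, 6, 8, 10]

(s=0,f=1) a[fast]=1=a[slow] dup → fast++
(s=0,f=2) a[fast]=4≠a[slow]=1 write a[1]=4 → slow++,fast++
(s=1,f=3) a[fast]=4=a[slow] dup → fast++
(s=1,f=4) a[fast]=6≠a[slow]=4 write a[2]=6 → slow++,fast++
(s=2,f=5) a[fast]=8≠a[slow]=6 write a[3]=8 → slow++,fast++
(s=3,f=6) a[fast]=10≠a[slow]=8 write a[4]=10 → slow++,fast++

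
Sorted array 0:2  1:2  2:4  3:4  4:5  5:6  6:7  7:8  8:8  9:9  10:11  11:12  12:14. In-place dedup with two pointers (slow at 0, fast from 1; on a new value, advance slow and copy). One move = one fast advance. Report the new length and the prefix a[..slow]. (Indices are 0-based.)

(s=0,f=1) a[fast]=2=a[slow] dup → fast++
(s=0,f=2) a[fast]=4≠a[slow]=2 write a[1]=4 → slow++,fast++
(s=1,f=3) a[fast]=4=a[slow] dup → fast++
(s=1,f=4) a[fast]=5≠a[slow]=4 write a[2]=5 → slow++,fast++
(s=2,f=5) a[fast]=6≠a[slow]=5 write a[3]=6 → slow++,fast++
(s=3,f=6) a[fast]=7≠a[slow]=6 write a[4]=7 → slow++,fast++
(s=4,f=7) a[fast]=8≠a[slow]=7 write a[5]=8 → slow++,fast++
(s=5,f=8) a[fast]=8=a[slow] dup → fast++
(s=5,f=9) a[fast]=9≠a[slow]=8 write a[6]=9 → slow++,fast++
(s=6,f=10) a[fast]=11≠a[slow]=9 write a[7]=11 → slow++,fast++
(s=7,f=11) a[fast]=12≠a[slow]=11 write a[8]=12 → slow++,fast++
(s=8,f=12) a[fast]=14≠a[slow]=12 write a[9]=14 → slow++,fast++

length 10; prefix = [2, 4, 5, 6, 7, 8, 9, 11, 12, 14]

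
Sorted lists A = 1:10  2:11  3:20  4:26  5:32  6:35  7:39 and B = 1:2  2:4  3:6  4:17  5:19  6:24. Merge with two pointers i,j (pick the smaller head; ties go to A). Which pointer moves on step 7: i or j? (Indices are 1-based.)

j

[i=1,j=1] A[i]=10>B[j]=2 take 2 → j++
[i=1,j=2] A[i]=10>B[j]=4 take 4 → j++
[i=1,j=3] A[i]=10>B[j]=6 take 6 → j++
[i=1,j=4] A[i]=10<=B[j]=17 take 10 → i++
[i=2,j=4] A[i]=11<=B[j]=17 take 11 → i++
[i=3,j=4] A[i]=20>B[j]=17 take 17 → j++
[i=3,j=5] A[i]=20>B[j]=19 take 19 → j++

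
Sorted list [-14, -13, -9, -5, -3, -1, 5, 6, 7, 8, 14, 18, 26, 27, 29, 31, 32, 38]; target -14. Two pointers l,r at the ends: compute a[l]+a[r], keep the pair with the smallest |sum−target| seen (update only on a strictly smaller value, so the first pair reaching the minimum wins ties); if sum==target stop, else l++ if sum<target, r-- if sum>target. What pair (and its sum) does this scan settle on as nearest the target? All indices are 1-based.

[1,18] -14+38=24 d=38 * → r--
[1,17] -14+32=18 d=32 * → r--
[1,16] -14+31=17 d=31 * → r--
[1,15] -14+29=15 d=29 * → r--
[1,14] -14+27=13 d=27 * → r--
[1,13] -14+26=12 d=26 * → r--
[1,12] -14+18=4 d=18 * → r--
[1,11] -14+14=0 d=14 * → r--
[1,10] -14+8=-6 d=8 * → r--
[1,9] -14+7=-7 d=7 * → r--
[1,8] -14+6=-8 d=6 * → r--
[1,7] -14+5=-9 d=5 * → r--
[1,6] -14+-1=-15 d=1 * → l++
[2,6] -13+-1=-14 d=0 * → stop

pair (-13, -1) with sum -14 (|Δ|=0)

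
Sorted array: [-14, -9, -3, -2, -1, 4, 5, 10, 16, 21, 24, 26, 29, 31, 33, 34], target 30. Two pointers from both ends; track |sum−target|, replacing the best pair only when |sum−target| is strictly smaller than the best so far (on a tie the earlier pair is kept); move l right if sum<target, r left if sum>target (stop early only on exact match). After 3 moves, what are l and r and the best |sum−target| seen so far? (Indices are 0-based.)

[0,15] -14+34=20 d=10 * → l++
[1,15] -9+34=25 d=5 * → l++
[2,15] -3+34=31 d=1 * → r--

l=2, r=14, best |Δ|=1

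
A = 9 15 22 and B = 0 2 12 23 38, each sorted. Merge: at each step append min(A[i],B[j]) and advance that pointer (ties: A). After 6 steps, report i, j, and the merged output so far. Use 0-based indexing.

i=0 j=0: A[i]=9>B[j]=0 take 0, j++
i=0 j=1: A[i]=9>B[j]=2 take 2, j++
i=0 j=2: A[i]=9<=B[j]=12 take 9, i++
i=1 j=2: A[i]=15>B[j]=12 take 12, j++
i=1 j=3: A[i]=15<=B[j]=23 take 15, i++
i=2 j=3: A[i]=22<=B[j]=23 take 22, i++

i=3, j=3, merged so far=[0, 2, 9, 12, 15, 22]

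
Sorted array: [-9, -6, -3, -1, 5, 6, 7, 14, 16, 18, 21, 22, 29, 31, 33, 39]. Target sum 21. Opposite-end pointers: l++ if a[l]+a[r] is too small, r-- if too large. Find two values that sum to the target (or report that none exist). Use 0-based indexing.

(-1, 22)

l=0 r=15: -9+39=30 >21, r--
l=0 r=14: -9+33=24 >21, r--
l=0 r=13: -9+31=22 >21, r--
l=0 r=12: -9+29=20 <21, l++
l=1 r=12: -6+29=23 >21, r--
l=1 r=11: -6+22=16 <21, l++
l=2 r=11: -3+22=19 <21, l++
l=3 r=11: -1+22=21, found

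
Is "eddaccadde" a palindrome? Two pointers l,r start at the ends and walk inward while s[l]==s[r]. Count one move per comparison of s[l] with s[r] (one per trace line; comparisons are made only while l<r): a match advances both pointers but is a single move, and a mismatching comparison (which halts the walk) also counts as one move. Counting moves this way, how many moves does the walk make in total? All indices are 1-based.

[1,10] 'e'=='e' → l++,r--
[2,9] 'd'=='d' → l++,r--
[3,8] 'd'=='d' → l++,r--
[4,7] 'a'=='a' → l++,r--
[5,6] 'c'=='c' → l++,r--

5 moves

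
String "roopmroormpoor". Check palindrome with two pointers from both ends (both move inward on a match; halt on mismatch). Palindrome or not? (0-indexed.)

[0,13] 'r'=='r' → l++,r--
[1,12] 'o'=='o' → l++,r--
[2,11] 'o'=='o' → l++,r--
[3,10] 'p'=='p' → l++,r--
[4,9] 'm'=='m' → l++,r--
[5,8] 'r'=='r' → l++,r--
[6,7] 'o'=='o' → l++,r--

palindrome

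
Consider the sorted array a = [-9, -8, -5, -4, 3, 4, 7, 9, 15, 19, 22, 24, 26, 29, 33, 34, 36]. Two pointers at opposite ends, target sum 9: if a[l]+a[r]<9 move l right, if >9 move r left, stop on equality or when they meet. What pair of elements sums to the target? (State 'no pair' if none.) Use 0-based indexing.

no pair

l=0 r=16: -9+36=27 >9, r--
l=0 r=15: -9+34=25 >9, r--
l=0 r=14: -9+33=24 >9, r--
l=0 r=13: -9+29=20 >9, r--
l=0 r=12: -9+26=17 >9, r--
l=0 r=11: -9+24=15 >9, r--
l=0 r=10: -9+22=13 >9, r--
l=0 r=9: -9+19=10 >9, r--
l=0 r=8: -9+15=6 <9, l++
l=1 r=8: -8+15=7 <9, l++
l=2 r=8: -5+15=10 >9, r--
l=2 r=7: -5+9=4 <9, l++
l=3 r=7: -4+9=5 <9, l++
l=4 r=7: 3+9=12 >9, r--
l=4 r=6: 3+7=10 >9, r--
l=4 r=5: 3+4=7 <9, l++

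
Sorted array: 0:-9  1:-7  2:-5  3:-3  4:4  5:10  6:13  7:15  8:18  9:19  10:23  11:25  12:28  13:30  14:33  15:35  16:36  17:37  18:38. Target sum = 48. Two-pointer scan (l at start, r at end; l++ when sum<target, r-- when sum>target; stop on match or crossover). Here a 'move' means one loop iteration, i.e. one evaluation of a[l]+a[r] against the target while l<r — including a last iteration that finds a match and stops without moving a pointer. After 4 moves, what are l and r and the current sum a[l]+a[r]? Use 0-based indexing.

l=0 r=18: -9+38=29 <48, l++
l=1 r=18: -7+38=31 <48, l++
l=2 r=18: -5+38=33 <48, l++
l=3 r=18: -3+38=35 <48, l++

l=4, r=18, sum=42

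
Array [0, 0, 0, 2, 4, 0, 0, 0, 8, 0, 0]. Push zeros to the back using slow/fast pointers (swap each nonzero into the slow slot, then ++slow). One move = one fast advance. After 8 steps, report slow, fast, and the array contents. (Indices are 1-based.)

(s=1,f=1) a[fast]=0 → fast++
(s=1,f=2) a[fast]=0 → fast++
(s=1,f=3) a[fast]=0 → fast++
(s=1,f=4) a[fast]=2≠0 swap→a[1]=2 → slow++,fast++
(s=2,f=5) a[fast]=4≠0 swap→a[2]=4 → slow++,fast++
(s=3,f=6) a[fast]=0 → fast++
(s=3,f=7) a[fast]=0 → fast++
(s=3,f=8) a[fast]=0 → fast++

slow=3, fast=9, a=[2, 4, 0, 0, 0, 0, 0, 0, 8, 0, 0]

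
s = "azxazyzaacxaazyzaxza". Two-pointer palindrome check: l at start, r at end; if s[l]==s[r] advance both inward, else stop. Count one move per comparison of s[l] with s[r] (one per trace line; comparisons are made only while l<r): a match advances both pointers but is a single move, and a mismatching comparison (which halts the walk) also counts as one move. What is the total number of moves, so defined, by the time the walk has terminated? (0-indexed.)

10 moves

l=0 r=19: 'a'=='a', l++,r--
l=1 r=18: 'z'=='z', l++,r--
l=2 r=17: 'x'=='x', l++,r--
l=3 r=16: 'a'=='a', l++,r--
l=4 r=15: 'z'=='z', l++,r--
l=5 r=14: 'y'=='y', l++,r--
l=6 r=13: 'z'=='z', l++,r--
l=7 r=12: 'a'=='a', l++,r--
l=8 r=11: 'a'=='a', l++,r--
l=9 r=10: 'c'!='x', stop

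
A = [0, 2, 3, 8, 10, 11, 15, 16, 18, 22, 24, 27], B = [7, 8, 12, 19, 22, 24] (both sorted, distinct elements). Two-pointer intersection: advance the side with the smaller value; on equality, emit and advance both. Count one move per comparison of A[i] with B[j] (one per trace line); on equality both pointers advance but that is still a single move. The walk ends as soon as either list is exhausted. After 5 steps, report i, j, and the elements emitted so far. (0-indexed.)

i=4, j=2, emitted=[8]

i=0 j=0: 0<7, i++
i=1 j=0: 2<7, i++
i=2 j=0: 3<7, i++
i=3 j=0: 8>7, j++
i=3 j=1: 8==8 emit, i++,j++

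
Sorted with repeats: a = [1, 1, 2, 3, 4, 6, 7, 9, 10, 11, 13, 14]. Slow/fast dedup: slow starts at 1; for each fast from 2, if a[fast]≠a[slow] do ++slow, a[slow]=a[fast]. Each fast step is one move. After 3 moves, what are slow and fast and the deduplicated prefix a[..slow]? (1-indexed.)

slow=3, fast=5, prefix=[1, 2, 3]

slow=1 fast=2: a[fast]=1=a[slow] dup, fast++
slow=1 fast=3: a[fast]=2≠a[slow]=1 write a[2]=2, slow++,fast++
slow=2 fast=4: a[fast]=3≠a[slow]=2 write a[3]=3, slow++,fast++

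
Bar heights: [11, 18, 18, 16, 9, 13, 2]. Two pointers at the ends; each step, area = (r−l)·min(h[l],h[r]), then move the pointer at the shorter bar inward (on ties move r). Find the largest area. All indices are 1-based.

max area = 55

[1,7] min(11,2)*6=12 best=12 * → r--
[1,6] min(11,13)*5=55 best=55 * → l++
[2,6] min(18,13)*4=52 best=55 → r--
[2,5] min(18,9)*3=27 best=55 → r--
[2,4] min(18,16)*2=32 best=55 → r--
[2,3] min(18,18)*1=18 best=55 → r--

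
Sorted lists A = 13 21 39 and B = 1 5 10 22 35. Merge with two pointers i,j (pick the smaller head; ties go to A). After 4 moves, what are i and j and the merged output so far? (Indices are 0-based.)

[i=0,j=0] A[i]=13>B[j]=1 take 1 → j++
[i=0,j=1] A[i]=13>B[j]=5 take 5 → j++
[i=0,j=2] A[i]=13>B[j]=10 take 10 → j++
[i=0,j=3] A[i]=13<=B[j]=22 take 13 → i++

i=1, j=3, merged so far=[1, 5, 10, 13]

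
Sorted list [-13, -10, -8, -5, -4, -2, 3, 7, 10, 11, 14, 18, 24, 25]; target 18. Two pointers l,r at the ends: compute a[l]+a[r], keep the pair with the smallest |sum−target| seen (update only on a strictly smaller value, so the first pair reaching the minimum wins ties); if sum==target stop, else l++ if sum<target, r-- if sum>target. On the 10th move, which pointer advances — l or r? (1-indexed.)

l

[1,14] -13+25=12 d=6 * → l++
[2,14] -10+25=15 d=3 * → l++
[3,14] -8+25=17 d=1 * → l++
[4,14] -5+25=20 d=2 → r--
[4,13] -5+24=19 d=1 → r--
[4,12] -5+18=13 d=5 → l++
[5,12] -4+18=14 d=4 → l++
[6,12] -2+18=16 d=2 → l++
[7,12] 3+18=21 d=3 → r--
[7,11] 3+14=17 d=1 → l++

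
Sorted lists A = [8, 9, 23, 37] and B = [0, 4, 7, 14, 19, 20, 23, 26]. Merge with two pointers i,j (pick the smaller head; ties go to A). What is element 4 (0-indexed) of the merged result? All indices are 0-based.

[i=0,j=0] A[i]=8>B[j]=0 take 0 → j++
[i=0,j=1] A[i]=8>B[j]=4 take 4 → j++
[i=0,j=2] A[i]=8>B[j]=7 take 7 → j++
[i=0,j=3] A[i]=8<=B[j]=14 take 8 → i++
[i=1,j=3] A[i]=9<=B[j]=14 take 9 → i++
[i=2,j=3] A[i]=23>B[j]=14 take 14 → j++
[i=2,j=4] A[i]=23>B[j]=19 take 19 → j++
[i=2,j=5] A[i]=23>B[j]=20 take 20 → j++
[i=2,j=6] A[i]=23<=B[j]=23 take 23 → i++
[i=3,j=6] A[i]=37>B[j]=23 take 23 → j++
[i=3,j=7] A[i]=37>B[j]=26 take 26 → j++
[i=3,j=8] B done, take A[i]=37 → i++

merged[4] = 9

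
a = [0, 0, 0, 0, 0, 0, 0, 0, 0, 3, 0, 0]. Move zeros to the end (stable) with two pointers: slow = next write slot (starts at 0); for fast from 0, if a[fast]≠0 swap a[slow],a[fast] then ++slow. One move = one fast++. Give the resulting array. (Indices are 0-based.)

slow=0 fast=0: a[fast]=0, fast++
slow=0 fast=1: a[fast]=0, fast++
slow=0 fast=2: a[fast]=0, fast++
slow=0 fast=3: a[fast]=0, fast++
slow=0 fast=4: a[fast]=0, fast++
slow=0 fast=5: a[fast]=0, fast++
slow=0 fast=6: a[fast]=0, fast++
slow=0 fast=7: a[fast]=0, fast++
slow=0 fast=8: a[fast]=0, fast++
slow=0 fast=9: a[fast]=3≠0 swap→a[0]=3, slow++,fast++
slow=1 fast=10: a[fast]=0, fast++
slow=1 fast=11: a[fast]=0, fast++

[3, 0, 0, 0, 0, 0, 0, 0, 0, 0, 0, 0]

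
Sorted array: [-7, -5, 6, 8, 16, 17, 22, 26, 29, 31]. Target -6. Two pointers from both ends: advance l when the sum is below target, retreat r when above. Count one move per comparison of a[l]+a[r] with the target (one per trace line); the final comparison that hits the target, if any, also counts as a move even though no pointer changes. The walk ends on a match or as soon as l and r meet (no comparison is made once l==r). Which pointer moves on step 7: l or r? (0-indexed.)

l=0 r=9: -7+31=24 >-6, r--
l=0 r=8: -7+29=22 >-6, r--
l=0 r=7: -7+26=19 >-6, r--
l=0 r=6: -7+22=15 >-6, r--
l=0 r=5: -7+17=10 >-6, r--
l=0 r=4: -7+16=9 >-6, r--
l=0 r=3: -7+8=1 >-6, r--

r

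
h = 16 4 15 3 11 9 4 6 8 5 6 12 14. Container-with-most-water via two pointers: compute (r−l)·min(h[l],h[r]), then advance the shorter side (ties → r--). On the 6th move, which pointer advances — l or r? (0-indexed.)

[0,12] min(16,14)*12=168 best=168 * → r--
[0,11] min(16,12)*11=132 best=168 → r--
[0,10] min(16,6)*10=60 best=168 → r--
[0,9] min(16,5)*9=45 best=168 → r--
[0,8] min(16,8)*8=64 best=168 → r--
[0,7] min(16,6)*7=42 best=168 → r--

r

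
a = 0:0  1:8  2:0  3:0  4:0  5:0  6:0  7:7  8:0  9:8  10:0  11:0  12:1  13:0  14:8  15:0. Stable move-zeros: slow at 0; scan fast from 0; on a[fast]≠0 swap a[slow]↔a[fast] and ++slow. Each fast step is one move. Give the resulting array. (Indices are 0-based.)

slow=0 fast=0: a[fast]=0, fast++
slow=0 fast=1: a[fast]=8≠0 swap→a[0]=8, slow++,fast++
slow=1 fast=2: a[fast]=0, fast++
slow=1 fast=3: a[fast]=0, fast++
slow=1 fast=4: a[fast]=0, fast++
slow=1 fast=5: a[fast]=0, fast++
slow=1 fast=6: a[fast]=0, fast++
slow=1 fast=7: a[fast]=7≠0 swap→a[1]=7, slow++,fast++
slow=2 fast=8: a[fast]=0, fast++
slow=2 fast=9: a[fast]=8≠0 swap→a[2]=8, slow++,fast++
slow=3 fast=10: a[fast]=0, fast++
slow=3 fast=11: a[fast]=0, fast++
slow=3 fast=12: a[fast]=1≠0 swap→a[3]=1, slow++,fast++
slow=4 fast=13: a[fast]=0, fast++
slow=4 fast=14: a[fast]=8≠0 swap→a[4]=8, slow++,fast++
slow=5 fast=15: a[fast]=0, fast++

[8, 7, 8, 1, 8, 0, 0, 0, 0, 0, 0, 0, 0, 0, 0, 0]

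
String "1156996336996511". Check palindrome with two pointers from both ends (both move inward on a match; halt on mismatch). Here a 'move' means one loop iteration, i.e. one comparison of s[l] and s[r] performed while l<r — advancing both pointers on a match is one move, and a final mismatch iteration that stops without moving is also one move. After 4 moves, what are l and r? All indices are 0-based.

[0,15] '1'=='1' → l++,r--
[1,14] '1'=='1' → l++,r--
[2,13] '5'=='5' → l++,r--
[3,12] '6'=='6' → l++,r--

l=4, r=11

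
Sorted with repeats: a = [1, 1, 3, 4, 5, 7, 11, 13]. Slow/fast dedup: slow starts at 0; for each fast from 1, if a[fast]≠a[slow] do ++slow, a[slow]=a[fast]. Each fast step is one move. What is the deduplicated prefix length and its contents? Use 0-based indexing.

(s=0,f=1) a[fast]=1=a[slow] dup → fast++
(s=0,f=2) a[fast]=3≠a[slow]=1 write a[1]=3 → slow++,fast++
(s=1,f=3) a[fast]=4≠a[slow]=3 write a[2]=4 → slow++,fast++
(s=2,f=4) a[fast]=5≠a[slow]=4 write a[3]=5 → slow++,fast++
(s=3,f=5) a[fast]=7≠a[slow]=5 write a[4]=7 → slow++,fast++
(s=4,f=6) a[fast]=11≠a[slow]=7 write a[5]=11 → slow++,fast++
(s=5,f=7) a[fast]=13≠a[slow]=11 write a[6]=13 → slow++,fast++

length 7; prefix = [1, 3, 4, 5, 7, 11, 13]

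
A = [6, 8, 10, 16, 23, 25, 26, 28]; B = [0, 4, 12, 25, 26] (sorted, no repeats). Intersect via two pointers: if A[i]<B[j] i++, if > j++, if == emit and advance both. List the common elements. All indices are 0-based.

intersection = [25, 26]

i=0 j=0: 6>0, j++
i=0 j=1: 6>4, j++
i=0 j=2: 6<12, i++
i=1 j=2: 8<12, i++
i=2 j=2: 10<12, i++
i=3 j=2: 16>12, j++
i=3 j=3: 16<25, i++
i=4 j=3: 23<25, i++
i=5 j=3: 25==25 emit, i++,j++
i=6 j=4: 26==26 emit, i++,j++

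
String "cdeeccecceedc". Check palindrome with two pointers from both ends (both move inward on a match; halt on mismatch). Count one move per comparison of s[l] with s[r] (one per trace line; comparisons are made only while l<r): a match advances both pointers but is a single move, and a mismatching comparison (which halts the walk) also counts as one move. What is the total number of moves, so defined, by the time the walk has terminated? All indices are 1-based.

6 moves

l=1 r=13: 'c'=='c', l++,r--
l=2 r=12: 'd'=='d', l++,r--
l=3 r=11: 'e'=='e', l++,r--
l=4 r=10: 'e'=='e', l++,r--
l=5 r=9: 'c'=='c', l++,r--
l=6 r=8: 'c'=='c', l++,r--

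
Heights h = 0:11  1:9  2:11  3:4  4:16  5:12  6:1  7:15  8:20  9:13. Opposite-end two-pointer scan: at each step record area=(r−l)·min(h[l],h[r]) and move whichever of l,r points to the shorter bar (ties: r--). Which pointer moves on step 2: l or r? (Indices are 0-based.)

l

l=0 r=9: min(11,13)*9=99 best=99 *, l++
l=1 r=9: min(9,13)*8=72 best=99, l++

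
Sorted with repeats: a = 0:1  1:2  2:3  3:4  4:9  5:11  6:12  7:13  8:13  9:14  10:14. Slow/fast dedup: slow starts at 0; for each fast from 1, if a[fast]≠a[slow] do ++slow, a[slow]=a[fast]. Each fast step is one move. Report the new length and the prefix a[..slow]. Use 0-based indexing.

(s=0,f=1) a[fast]=2≠a[slow]=1 write a[1]=2 → slow++,fast++
(s=1,f=2) a[fast]=3≠a[slow]=2 write a[2]=3 → slow++,fast++
(s=2,f=3) a[fast]=4≠a[slow]=3 write a[3]=4 → slow++,fast++
(s=3,f=4) a[fast]=9≠a[slow]=4 write a[4]=9 → slow++,fast++
(s=4,f=5) a[fast]=11≠a[slow]=9 write a[5]=11 → slow++,fast++
(s=5,f=6) a[fast]=12≠a[slow]=11 write a[6]=12 → slow++,fast++
(s=6,f=7) a[fast]=13≠a[slow]=12 write a[7]=13 → slow++,fast++
(s=7,f=8) a[fast]=13=a[slow] dup → fast++
(s=7,f=9) a[fast]=14≠a[slow]=13 write a[8]=14 → slow++,fast++
(s=8,f=10) a[fast]=14=a[slow] dup → fast++

length 9; prefix = [1, 2, 3, 4, 9, 11, 12, 13, 14]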